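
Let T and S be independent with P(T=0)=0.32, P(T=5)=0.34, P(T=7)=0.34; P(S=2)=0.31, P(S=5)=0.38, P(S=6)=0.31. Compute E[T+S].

8.46

E[T+S] = Σ_t Σ_s (t+s) · P(T=t)P(S=s)
 = 2·0.0992 + 5·0.1216 + 6·0.0992 + 7·0.1054 + 10·0.1292 + 11·0.1054 + 9·0.1054 + 12·0.1292 + 13·0.1054
 = 0.1984 + 0.608 + 0.5952 + 0.7378 + 1.292 + 1.1594 + 0.9486 + 1.5504 + 1.3702
 = 8.46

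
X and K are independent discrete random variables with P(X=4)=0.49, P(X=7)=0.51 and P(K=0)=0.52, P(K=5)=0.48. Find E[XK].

13.272

E[XK] = Σ_x Σ_k xk · P(X=x)P(K=k)
 = 0·0.2548 + 20·0.2352 + 0·0.2652 + 35·0.2448
 = 0 + 4.704 + 0 + 8.568
 = 13.272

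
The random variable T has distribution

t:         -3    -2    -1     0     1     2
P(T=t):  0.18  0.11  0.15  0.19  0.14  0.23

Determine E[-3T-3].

E[-3T-3] = Σ (-3t-3)·P(T=t)
 = 6·0.18 + 3·0.11 + 0·0.15 + (-3)·0.19 + (-6)·0.14 + (-9)·0.23
 = 1.08 + 0.33 + 0 + (-0.57) + (-0.84) + (-2.07)
 = -2.07

-2.07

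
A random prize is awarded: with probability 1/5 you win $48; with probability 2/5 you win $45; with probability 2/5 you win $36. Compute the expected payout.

E[payout] = 48·1/5 + 45·2/5 + 36·2/5
 = 48/5 + 18 + 72/5
 = 42

42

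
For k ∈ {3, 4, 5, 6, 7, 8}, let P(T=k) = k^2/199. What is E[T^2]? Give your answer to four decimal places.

43.9950

E[T^2] = Σ t^2·P(T=t)
 = 9·9/199 + 16·16/199 + 25·25/199 + 36·36/199 + 49·49/199 + 64·64/199
 = 81/199 + 256/199 + 625/199 + 1296/199 + 2401/199 + 4096/199
 = 8755/199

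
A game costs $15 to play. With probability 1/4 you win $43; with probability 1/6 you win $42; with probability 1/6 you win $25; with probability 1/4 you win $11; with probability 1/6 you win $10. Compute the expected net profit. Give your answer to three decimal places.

11.333

E[payout] = 43·1/4 + 42·1/6 + 25·1/6 + 11·1/4 + 10·1/6
 = 43/4 + 7 + 25/6 + 11/4 + 5/3
 = 79/3
Net = 79/3 - 15 = 34/3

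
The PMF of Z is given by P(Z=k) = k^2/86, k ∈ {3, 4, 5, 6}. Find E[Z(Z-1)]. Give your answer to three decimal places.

21.233

E[Z(Z-1)] = Σ z(z-1)·P(Z=z)
 = 6·9/86 + 12·8/43 + 20·25/86 + 30·18/43
 = 27/43 + 96/43 + 250/43 + 540/43
 = 913/43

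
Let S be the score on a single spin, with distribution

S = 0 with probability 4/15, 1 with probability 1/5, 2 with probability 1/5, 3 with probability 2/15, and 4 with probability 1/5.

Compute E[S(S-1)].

3.6

E[S(S-1)] = Σ s(s-1)·P(S=s)
 = 0·4/15 + 0·1/5 + 2·1/5 + 6·2/15 + 12·1/5
 = 0 + 0 + 2/5 + 4/5 + 12/5
 = 18/5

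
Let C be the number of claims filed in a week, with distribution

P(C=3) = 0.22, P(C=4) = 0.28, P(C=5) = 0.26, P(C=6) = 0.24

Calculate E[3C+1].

14.56

E[3C+1] = Σ (3c+1)·P(C=c)
 = 10·0.22 + 13·0.28 + 16·0.26 + 19·0.24
 = 2.2 + 3.64 + 4.16 + 4.56
 = 14.56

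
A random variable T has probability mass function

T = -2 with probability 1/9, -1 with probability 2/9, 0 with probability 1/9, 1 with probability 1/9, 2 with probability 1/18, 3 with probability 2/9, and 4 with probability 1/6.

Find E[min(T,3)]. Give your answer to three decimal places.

0.944

E[min(T,3)] = Σ min(t,3)·P(T=t)
 = (-2)·1/9 + (-1)·2/9 + 0·1/9 + 1·1/9 + 2·1/18 + 3·2/9 + 3·1/6
 = (-2/9) + (-2/9) + 0 + 1/9 + 1/9 + 2/3 + 1/2
 = 17/18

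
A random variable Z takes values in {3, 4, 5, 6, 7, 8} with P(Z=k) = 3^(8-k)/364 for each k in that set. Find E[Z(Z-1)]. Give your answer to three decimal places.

E[Z(Z-1)] = Σ z(z-1)·P(Z=z)
 = 6·243/364 + 12·81/364 + 20·27/364 + 30·9/364 + 42·3/364 + 56·1/364
 = 729/182 + 243/91 + 135/91 + 135/182 + 9/26 + 2/13
 = 1711/182

9.401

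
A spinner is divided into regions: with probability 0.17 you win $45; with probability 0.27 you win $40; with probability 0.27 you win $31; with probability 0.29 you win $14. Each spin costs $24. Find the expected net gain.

6.88

E[payout] = 45·0.17 + 40·0.27 + 31·0.27 + 14·0.29
 = 7.65 + 10.8 + 8.37 + 4.06
 = 30.88
Net = 30.88 - 24 = 6.88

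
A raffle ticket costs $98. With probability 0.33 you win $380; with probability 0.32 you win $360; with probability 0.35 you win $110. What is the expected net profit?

E[payout] = 380·0.33 + 360·0.32 + 110·0.35
 = 125.4 + 115.2 + 38.5
 = 279.1
Net = 279.1 - 98 = 181.1

181.1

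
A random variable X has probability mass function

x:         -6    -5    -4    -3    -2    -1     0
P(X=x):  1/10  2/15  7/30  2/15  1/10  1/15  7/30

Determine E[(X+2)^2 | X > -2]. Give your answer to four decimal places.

P(X > -2) = 1/15 + 7/30 = 3/10.
E[(X+2)^2 | X > -2] = [1·1/15 + 4·7/30] / (3/10)
 = 1 / (3/10)
 = 10/3

3.3333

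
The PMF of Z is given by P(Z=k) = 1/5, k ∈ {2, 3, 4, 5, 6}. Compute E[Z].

4

E[Z] = Σ z·P(Z=z)
 = 2·1/5 + 3·1/5 + 4·1/5 + 5·1/5 + 6·1/5
 = 2/5 + 3/5 + 4/5 + 1 + 6/5
 = 4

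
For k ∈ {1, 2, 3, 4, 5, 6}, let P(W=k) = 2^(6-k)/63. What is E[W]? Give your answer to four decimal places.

E[W] = Σ w·P(W=w)
 = 1·32/63 + 2·16/63 + 3·8/63 + 4·4/63 + 5·2/63 + 6·1/63
 = 32/63 + 32/63 + 8/21 + 16/63 + 10/63 + 2/21
 = 40/21

1.9048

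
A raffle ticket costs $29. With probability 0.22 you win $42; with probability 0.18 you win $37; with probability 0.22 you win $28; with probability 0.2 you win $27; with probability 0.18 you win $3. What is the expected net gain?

-1

E[payout] = 42·0.22 + 37·0.18 + 28·0.22 + 27·0.2 + 3·0.18
 = 9.24 + 6.66 + 6.16 + 5.4 + 0.54
 = 28
Net = 28 - 29 = -1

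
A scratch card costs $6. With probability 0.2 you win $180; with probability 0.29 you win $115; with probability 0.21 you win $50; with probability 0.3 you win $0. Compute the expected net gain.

73.85

E[payout] = 180·0.2 + 115·0.29 + 50·0.21 + 0·0.3
 = 36 + 33.35 + 10.5 + 0
 = 79.85
Net = 79.85 - 6 = 73.85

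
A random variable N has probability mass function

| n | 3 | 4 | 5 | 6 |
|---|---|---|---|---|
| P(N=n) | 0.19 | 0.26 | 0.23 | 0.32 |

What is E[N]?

4.68

E[N] = Σ n·P(N=n)
 = 3·0.19 + 4·0.26 + 5·0.23 + 6·0.32
 = 0.57 + 1.04 + 1.15 + 1.92
 = 4.68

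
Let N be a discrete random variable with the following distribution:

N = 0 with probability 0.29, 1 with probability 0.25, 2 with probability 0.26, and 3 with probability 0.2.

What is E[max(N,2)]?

E[max(N,2)] = Σ max(n,2)·P(N=n)
 = 2·0.29 + 2·0.25 + 2·0.26 + 3·0.2
 = 0.58 + 0.5 + 0.52 + 0.6
 = 2.2

2.2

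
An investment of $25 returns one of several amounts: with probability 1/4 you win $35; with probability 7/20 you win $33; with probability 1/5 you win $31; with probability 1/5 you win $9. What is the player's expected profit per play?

E[payout] = 35·1/4 + 33·7/20 + 31·1/5 + 9·1/5
 = 35/4 + 231/20 + 31/5 + 9/5
 = 283/10
Net = 283/10 - 25 = 33/10

3.3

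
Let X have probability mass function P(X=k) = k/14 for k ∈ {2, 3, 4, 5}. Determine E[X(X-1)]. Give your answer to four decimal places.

12.1429

E[X(X-1)] = Σ x(x-1)·P(X=x)
 = 2·1/7 + 6·3/14 + 12·2/7 + 20·5/14
 = 2/7 + 9/7 + 24/7 + 50/7
 = 85/7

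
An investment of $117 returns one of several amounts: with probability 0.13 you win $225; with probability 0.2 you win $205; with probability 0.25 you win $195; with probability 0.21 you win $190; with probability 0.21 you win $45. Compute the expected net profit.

51.35

E[payout] = 225·0.13 + 205·0.2 + 195·0.25 + 190·0.21 + 45·0.21
 = 29.25 + 41 + 48.75 + 39.9 + 9.45
 = 168.35
Net = 168.35 - 117 = 51.35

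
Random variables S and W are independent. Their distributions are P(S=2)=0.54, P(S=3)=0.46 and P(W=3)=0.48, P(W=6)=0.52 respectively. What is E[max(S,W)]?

4.56

E[max(S,W)] = Σ_s Σ_w max(s,w) · P(S=s)P(W=w)
 = 3·0.2592 + 6·0.2808 + 3·0.2208 + 6·0.2392
 = 0.7776 + 1.6848 + 0.6624 + 1.4352
 = 4.56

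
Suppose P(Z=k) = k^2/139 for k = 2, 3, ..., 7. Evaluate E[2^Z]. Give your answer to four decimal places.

69.9281

E[2^Z] = Σ 2^z·P(Z=z)
 = 4·4/139 + 8·9/139 + 16·16/139 + 32·25/139 + 64·36/139 + 128·49/139
 = 16/139 + 72/139 + 256/139 + 800/139 + 2304/139 + 6272/139
 = 9720/139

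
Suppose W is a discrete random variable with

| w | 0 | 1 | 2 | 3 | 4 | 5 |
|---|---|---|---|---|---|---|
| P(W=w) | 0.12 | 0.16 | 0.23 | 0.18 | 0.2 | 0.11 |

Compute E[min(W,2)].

1.6

E[min(W,2)] = Σ min(w,2)·P(W=w)
 = 0·0.12 + 1·0.16 + 2·0.23 + 2·0.18 + 2·0.2 + 2·0.11
 = 0 + 0.16 + 0.46 + 0.36 + 0.4 + 0.22
 = 1.6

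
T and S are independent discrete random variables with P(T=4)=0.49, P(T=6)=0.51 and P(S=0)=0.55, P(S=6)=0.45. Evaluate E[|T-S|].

3.202

E[|T-S|] = Σ_t Σ_s |t-s| · P(T=t)P(S=s)
 = 4·0.2695 + 2·0.2205 + 6·0.2805 + 0·0.2295
 = 1.078 + 0.441 + 1.683 + 0
 = 3.202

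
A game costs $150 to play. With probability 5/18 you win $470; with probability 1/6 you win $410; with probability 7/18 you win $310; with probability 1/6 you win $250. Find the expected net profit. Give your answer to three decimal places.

E[payout] = 470·5/18 + 410·1/6 + 310·7/18 + 250·1/6
 = 1175/9 + 205/3 + 1085/9 + 125/3
 = 3250/9
Net = 3250/9 - 150 = 1900/9

211.111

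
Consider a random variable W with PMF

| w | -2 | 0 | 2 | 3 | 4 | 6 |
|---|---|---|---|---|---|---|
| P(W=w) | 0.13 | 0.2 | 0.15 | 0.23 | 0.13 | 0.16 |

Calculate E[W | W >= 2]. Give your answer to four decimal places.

3.6866

P(W >= 2) = 0.15 + 0.23 + 0.13 + 0.16 = 0.67.
E[W | W >= 2] = [2·0.15 + 3·0.23 + 4·0.13 + 6·0.16] / 0.67
 = 2.47 / 0.67
 = 247/67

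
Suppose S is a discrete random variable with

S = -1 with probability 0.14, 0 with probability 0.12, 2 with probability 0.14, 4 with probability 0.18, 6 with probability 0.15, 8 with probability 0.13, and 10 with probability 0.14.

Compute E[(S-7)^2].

E[(S-7)^2] = Σ (s-7)^2·P(S=s)
 = 64·0.14 + 49·0.12 + 25·0.14 + 9·0.18 + 1·0.15 + 1·0.13 + 9·0.14
 = 8.96 + 5.88 + 3.5 + 1.62 + 0.15 + 0.13 + 1.26
 = 21.5

21.5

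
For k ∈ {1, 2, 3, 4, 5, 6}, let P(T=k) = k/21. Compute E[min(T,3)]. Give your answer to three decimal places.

E[min(T,3)] = Σ min(t,3)·P(T=t)
 = 1·1/21 + 2·2/21 + 3·1/7 + 3·4/21 + 3·5/21 + 3·2/7
 = 1/21 + 4/21 + 3/7 + 4/7 + 5/7 + 6/7
 = 59/21

2.810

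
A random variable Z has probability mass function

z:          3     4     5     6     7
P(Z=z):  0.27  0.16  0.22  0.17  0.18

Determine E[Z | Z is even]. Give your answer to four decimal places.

5.0303

P(Z is even) = 0.16 + 0.17 = 0.33.
E[Z | Z is even] = [4·0.16 + 6·0.17] / 0.33
 = 1.66 / 0.33
 = 166/33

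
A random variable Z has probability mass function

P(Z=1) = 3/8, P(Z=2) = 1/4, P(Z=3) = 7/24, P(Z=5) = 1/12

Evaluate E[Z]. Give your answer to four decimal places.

E[Z] = Σ z·P(Z=z)
 = 1·3/8 + 2·1/4 + 3·7/24 + 5·1/12
 = 3/8 + 1/2 + 7/8 + 5/12
 = 13/6

2.1667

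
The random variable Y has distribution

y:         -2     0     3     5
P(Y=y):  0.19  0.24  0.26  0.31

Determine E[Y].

1.95

E[Y] = Σ y·P(Y=y)
 = (-2)·0.19 + 0·0.24 + 3·0.26 + 5·0.31
 = (-0.38) + 0 + 0.78 + 1.55
 = 1.95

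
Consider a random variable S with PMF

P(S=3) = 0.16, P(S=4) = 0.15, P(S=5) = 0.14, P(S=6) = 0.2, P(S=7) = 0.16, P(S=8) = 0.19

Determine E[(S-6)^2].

E[(S-6)^2] = Σ (s-6)^2·P(S=s)
 = 9·0.16 + 4·0.15 + 1·0.14 + 0·0.2 + 1·0.16 + 4·0.19
 = 1.44 + 0.6 + 0.14 + 0 + 0.16 + 0.76
 = 3.1

3.1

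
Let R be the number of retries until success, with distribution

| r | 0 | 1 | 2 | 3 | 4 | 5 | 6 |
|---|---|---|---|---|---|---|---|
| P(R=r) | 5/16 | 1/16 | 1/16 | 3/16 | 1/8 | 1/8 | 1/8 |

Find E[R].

2.625

E[R] = Σ r·P(R=r)
 = 0·5/16 + 1·1/16 + 2·1/16 + 3·3/16 + 4·1/8 + 5·1/8 + 6·1/8
 = 0 + 1/16 + 1/8 + 9/16 + 1/2 + 5/8 + 3/4
 = 21/8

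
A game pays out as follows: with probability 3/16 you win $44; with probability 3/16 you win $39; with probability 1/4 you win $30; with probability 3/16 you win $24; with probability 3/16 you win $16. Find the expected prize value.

30.5625

E[payout] = 44·3/16 + 39·3/16 + 30·1/4 + 24·3/16 + 16·3/16
 = 33/4 + 117/16 + 15/2 + 9/2 + 3
 = 489/16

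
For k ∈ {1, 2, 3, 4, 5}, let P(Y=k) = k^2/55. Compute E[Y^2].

17.8

E[Y^2] = Σ y^2·P(Y=y)
 = 1·1/55 + 4·4/55 + 9·9/55 + 16·16/55 + 25·5/11
 = 1/55 + 16/55 + 81/55 + 256/55 + 125/11
 = 89/5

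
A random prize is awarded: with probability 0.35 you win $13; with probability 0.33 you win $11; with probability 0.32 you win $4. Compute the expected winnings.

E[payout] = 13·0.35 + 11·0.33 + 4·0.32
 = 4.55 + 3.63 + 1.28
 = 9.46

9.46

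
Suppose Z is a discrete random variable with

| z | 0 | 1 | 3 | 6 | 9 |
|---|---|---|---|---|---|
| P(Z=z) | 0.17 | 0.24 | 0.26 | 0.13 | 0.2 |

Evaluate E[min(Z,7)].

E[min(Z,7)] = Σ min(z,7)·P(Z=z)
 = 0·0.17 + 1·0.24 + 3·0.26 + 6·0.13 + 7·0.2
 = 0 + 0.24 + 0.78 + 0.78 + 1.4
 = 3.2

3.2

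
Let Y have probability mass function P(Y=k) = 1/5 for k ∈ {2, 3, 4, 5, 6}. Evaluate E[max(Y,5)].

E[max(Y,5)] = Σ max(y,5)·P(Y=y)
 = 5·1/5 + 5·1/5 + 5·1/5 + 5·1/5 + 6·1/5
 = 1 + 1 + 1 + 1 + 6/5
 = 26/5

5.2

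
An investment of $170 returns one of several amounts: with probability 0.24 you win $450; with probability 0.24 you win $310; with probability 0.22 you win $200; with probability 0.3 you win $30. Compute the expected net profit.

65.4

E[payout] = 450·0.24 + 310·0.24 + 200·0.22 + 30·0.3
 = 108 + 74.4 + 44 + 9
 = 235.4
Net = 235.4 - 170 = 65.4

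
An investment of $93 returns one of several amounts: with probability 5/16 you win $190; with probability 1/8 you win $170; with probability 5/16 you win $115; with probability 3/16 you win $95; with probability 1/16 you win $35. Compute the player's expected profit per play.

E[payout] = 190·5/16 + 170·1/8 + 115·5/16 + 95·3/16 + 35·1/16
 = 475/8 + 85/4 + 575/16 + 285/16 + 35/16
 = 2185/16
Net = 2185/16 - 93 = 697/16

43.5625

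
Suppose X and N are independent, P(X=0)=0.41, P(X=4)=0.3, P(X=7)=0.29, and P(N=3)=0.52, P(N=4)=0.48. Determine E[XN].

11.2404

E[XN] = Σ_x Σ_n xn · P(X=x)P(N=n)
 = 0·0.2132 + 0·0.1968 + 12·0.156 + 16·0.144 + 21·0.1508 + 28·0.1392
 = 0 + 0 + 1.872 + 2.304 + 3.1668 + 3.8976
 = 11.2404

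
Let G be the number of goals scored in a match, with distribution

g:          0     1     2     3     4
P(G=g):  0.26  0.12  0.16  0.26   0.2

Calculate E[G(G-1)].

E[G(G-1)] = Σ g(g-1)·P(G=g)
 = 0·0.26 + 0·0.12 + 2·0.16 + 6·0.26 + 12·0.2
 = 0 + 0 + 0.32 + 1.56 + 2.4
 = 4.28

4.28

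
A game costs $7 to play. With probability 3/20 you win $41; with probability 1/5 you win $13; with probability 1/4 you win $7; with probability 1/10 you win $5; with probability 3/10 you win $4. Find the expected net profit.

5.2

E[payout] = 41·3/20 + 13·1/5 + 7·1/4 + 5·1/10 + 4·3/10
 = 123/20 + 13/5 + 7/4 + 1/2 + 6/5
 = 61/5
Net = 61/5 - 7 = 26/5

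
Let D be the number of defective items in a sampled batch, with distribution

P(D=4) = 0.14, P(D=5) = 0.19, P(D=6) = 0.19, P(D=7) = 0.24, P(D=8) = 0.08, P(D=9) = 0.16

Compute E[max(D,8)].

E[max(D,8)] = Σ max(d,8)·P(D=d)
 = 8·0.14 + 8·0.19 + 8·0.19 + 8·0.24 + 8·0.08 + 9·0.16
 = 1.12 + 1.52 + 1.52 + 1.92 + 0.64 + 1.44
 = 8.16

8.16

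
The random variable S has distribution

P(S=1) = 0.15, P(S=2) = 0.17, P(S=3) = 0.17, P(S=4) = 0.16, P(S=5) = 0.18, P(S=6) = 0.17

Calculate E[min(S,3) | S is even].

P(S is even) = 0.17 + 0.16 + 0.17 = 0.5.
E[min(S,3) | S is even] = [2·0.17 + 3·0.16 + 3·0.17] / 0.5
 = 1.33 / 0.5
 = 133/50

2.66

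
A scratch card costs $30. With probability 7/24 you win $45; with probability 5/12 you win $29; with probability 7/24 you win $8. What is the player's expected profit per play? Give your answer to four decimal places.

-2.4583

E[payout] = 45·7/24 + 29·5/12 + 8·7/24
 = 105/8 + 145/12 + 7/3
 = 661/24
Net = 661/24 - 30 = -59/24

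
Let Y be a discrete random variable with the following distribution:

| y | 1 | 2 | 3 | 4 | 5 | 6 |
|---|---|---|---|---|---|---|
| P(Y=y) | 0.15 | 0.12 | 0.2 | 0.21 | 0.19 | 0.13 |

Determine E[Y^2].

15.22

E[Y^2] = Σ y^2·P(Y=y)
 = 1·0.15 + 4·0.12 + 9·0.2 + 16·0.21 + 25·0.19 + 36·0.13
 = 0.15 + 0.48 + 1.8 + 3.36 + 4.75 + 4.68
 = 15.22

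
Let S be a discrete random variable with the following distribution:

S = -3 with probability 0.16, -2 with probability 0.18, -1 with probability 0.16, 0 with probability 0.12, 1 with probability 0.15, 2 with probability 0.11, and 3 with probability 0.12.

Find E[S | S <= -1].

-2

P(S <= -1) = 0.16 + 0.18 + 0.16 = 0.5.
E[S | S <= -1] = [(-3)·0.16 + (-2)·0.18 + (-1)·0.16] / 0.5
 = -1 / 0.5
 = -2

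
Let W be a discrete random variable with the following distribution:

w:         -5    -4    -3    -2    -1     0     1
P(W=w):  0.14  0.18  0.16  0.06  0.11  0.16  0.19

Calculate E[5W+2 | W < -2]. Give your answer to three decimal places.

P(W < -2) = 0.14 + 0.18 + 0.16 = 0.48.
E[5W+2 | W < -2] = [(-23)·0.14 + (-18)·0.18 + (-13)·0.16] / 0.48
 = -8.54 / 0.48
 = -427/24

-17.792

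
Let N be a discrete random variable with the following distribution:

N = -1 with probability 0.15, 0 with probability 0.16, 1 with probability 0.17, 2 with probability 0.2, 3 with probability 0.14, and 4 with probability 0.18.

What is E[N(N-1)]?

E[N(N-1)] = Σ n(n-1)·P(N=n)
 = 2·0.15 + 0·0.16 + 0·0.17 + 2·0.2 + 6·0.14 + 12·0.18
 = 0.3 + 0 + 0 + 0.4 + 0.84 + 2.16
 = 3.7

3.7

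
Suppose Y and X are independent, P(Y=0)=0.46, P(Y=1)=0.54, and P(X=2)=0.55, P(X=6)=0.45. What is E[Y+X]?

4.34

E[Y+X] = Σ_y Σ_x (y+x) · P(Y=y)P(X=x)
 = 2·0.253 + 6·0.207 + 3·0.297 + 7·0.243
 = 0.506 + 1.242 + 0.891 + 1.701
 = 4.34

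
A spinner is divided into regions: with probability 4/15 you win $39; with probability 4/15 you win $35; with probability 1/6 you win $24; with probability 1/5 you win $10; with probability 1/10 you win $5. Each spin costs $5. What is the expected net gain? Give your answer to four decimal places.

21.2333

E[payout] = 39·4/15 + 35·4/15 + 24·1/6 + 10·1/5 + 5·1/10
 = 52/5 + 28/3 + 4 + 2 + 1/2
 = 787/30
Net = 787/30 - 5 = 637/30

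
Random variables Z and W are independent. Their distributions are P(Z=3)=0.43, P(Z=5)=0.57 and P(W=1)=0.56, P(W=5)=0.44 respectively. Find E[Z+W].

6.9

E[Z+W] = Σ_z Σ_w (z+w) · P(Z=z)P(W=w)
 = 4·0.2408 + 8·0.1892 + 6·0.3192 + 10·0.2508
 = 0.9632 + 1.5136 + 1.9152 + 2.508
 = 6.9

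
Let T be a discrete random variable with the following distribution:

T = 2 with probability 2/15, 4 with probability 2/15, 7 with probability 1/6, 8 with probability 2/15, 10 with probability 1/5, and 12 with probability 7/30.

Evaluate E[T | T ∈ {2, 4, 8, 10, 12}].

8

P(T ∈ {2, 4, 8, 10, 12}) = 2/15 + 2/15 + 2/15 + 1/5 + 7/30 = 5/6.
E[T | T ∈ {2, 4, 8, 10, 12}] = [2·2/15 + 4·2/15 + 8·2/15 + 10·1/5 + 12·7/30] / (5/6)
 = 20/3 / (5/6)
 = 8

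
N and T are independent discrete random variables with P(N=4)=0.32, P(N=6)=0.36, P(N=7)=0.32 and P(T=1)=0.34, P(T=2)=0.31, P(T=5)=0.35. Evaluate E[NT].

15.3928

E[NT] = Σ_n Σ_t nt · P(N=n)P(T=t)
 = 4·0.1088 + 8·0.0992 + 20·0.112 + 6·0.1224 + 12·0.1116 + 30·0.126 + 7·0.1088 + 14·0.0992 + 35·0.112
 = 0.4352 + 0.7936 + 2.24 + 0.7344 + 1.3392 + 3.78 + 0.7616 + 1.3888 + 3.92
 = 15.3928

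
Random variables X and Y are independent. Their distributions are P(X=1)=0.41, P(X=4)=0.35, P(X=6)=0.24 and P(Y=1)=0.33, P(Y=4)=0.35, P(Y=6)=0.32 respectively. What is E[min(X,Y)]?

E[min(X,Y)] = Σ_x Σ_y min(x,y) · P(X=x)P(Y=y)
 = 1·0.1353 + 1·0.1435 + 1·0.1312 + 1·0.1155 + 4·0.1225 + 4·0.112 + 1·0.0792 + 4·0.084 + 6·0.0768
 = 0.1353 + 0.1435 + 0.1312 + 0.1155 + 0.49 + 0.448 + 0.0792 + 0.336 + 0.4608
 = 2.3395

2.3395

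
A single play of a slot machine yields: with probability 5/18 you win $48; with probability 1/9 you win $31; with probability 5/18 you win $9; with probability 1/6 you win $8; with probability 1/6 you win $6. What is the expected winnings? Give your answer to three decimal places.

E[payout] = 48·5/18 + 31·1/9 + 9·5/18 + 8·1/6 + 6·1/6
 = 40/3 + 31/9 + 5/2 + 4/3 + 1
 = 389/18

21.611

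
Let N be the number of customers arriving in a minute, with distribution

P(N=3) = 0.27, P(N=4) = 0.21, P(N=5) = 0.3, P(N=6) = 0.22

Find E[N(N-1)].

E[N(N-1)] = Σ n(n-1)·P(N=n)
 = 6·0.27 + 12·0.21 + 20·0.3 + 30·0.22
 = 1.62 + 2.52 + 6 + 6.6
 = 16.74

16.74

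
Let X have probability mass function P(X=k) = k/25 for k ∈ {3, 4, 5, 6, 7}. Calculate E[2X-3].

E[2X-3] = Σ (2x-3)·P(X=x)
 = 3·3/25 + 5·4/25 + 7·1/5 + 9·6/25 + 11·7/25
 = 9/25 + 4/5 + 7/5 + 54/25 + 77/25
 = 39/5

7.8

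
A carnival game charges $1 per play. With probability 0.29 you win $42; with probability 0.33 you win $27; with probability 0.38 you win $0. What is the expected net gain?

E[payout] = 42·0.29 + 27·0.33 + 0·0.38
 = 12.18 + 8.91 + 0
 = 21.09
Net = 21.09 - 1 = 20.09

20.09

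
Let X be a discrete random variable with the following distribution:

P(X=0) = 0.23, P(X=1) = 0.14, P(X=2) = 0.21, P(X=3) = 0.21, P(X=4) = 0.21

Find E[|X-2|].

1.23

E[|X-2|] = Σ |x-2|·P(X=x)
 = 2·0.23 + 1·0.14 + 0·0.21 + 1·0.21 + 2·0.21
 = 0.46 + 0.14 + 0 + 0.21 + 0.42
 = 1.23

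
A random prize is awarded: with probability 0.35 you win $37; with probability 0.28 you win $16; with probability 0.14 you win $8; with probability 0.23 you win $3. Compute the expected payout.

E[payout] = 37·0.35 + 16·0.28 + 8·0.14 + 3·0.23
 = 12.95 + 4.48 + 1.12 + 0.69
 = 19.24

19.24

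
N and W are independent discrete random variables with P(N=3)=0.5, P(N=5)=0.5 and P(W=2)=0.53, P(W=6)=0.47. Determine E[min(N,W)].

2.94

E[min(N,W)] = Σ_n Σ_w min(n,w) · P(N=n)P(W=w)
 = 2·0.265 + 3·0.235 + 2·0.265 + 5·0.235
 = 0.53 + 0.705 + 0.53 + 1.175
 = 2.94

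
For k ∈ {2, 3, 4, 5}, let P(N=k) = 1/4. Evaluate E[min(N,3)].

2.75

E[min(N,3)] = Σ min(n,3)·P(N=n)
 = 2·1/4 + 3·1/4 + 3·1/4 + 3·1/4
 = 1/2 + 3/4 + 3/4 + 3/4
 = 11/4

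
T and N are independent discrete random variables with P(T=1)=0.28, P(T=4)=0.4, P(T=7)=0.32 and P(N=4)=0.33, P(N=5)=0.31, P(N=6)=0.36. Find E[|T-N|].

2.1708

E[|T-N|] = Σ_t Σ_n |t-n| · P(T=t)P(N=n)
 = 3·0.0924 + 4·0.0868 + 5·0.1008 + 0·0.132 + 1·0.124 + 2·0.144 + 3·0.1056 + 2·0.0992 + 1·0.1152
 = 0.2772 + 0.3472 + 0.504 + 0 + 0.124 + 0.288 + 0.3168 + 0.1984 + 0.1152
 = 2.1708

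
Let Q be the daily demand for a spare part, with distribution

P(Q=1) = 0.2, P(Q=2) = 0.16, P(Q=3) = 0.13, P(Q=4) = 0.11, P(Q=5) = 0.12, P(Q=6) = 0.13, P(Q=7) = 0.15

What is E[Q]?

3.78

E[Q] = Σ q·P(Q=q)
 = 1·0.2 + 2·0.16 + 3·0.13 + 4·0.11 + 5·0.12 + 6·0.13 + 7·0.15
 = 0.2 + 0.32 + 0.39 + 0.44 + 0.6 + 0.78 + 1.05
 = 3.78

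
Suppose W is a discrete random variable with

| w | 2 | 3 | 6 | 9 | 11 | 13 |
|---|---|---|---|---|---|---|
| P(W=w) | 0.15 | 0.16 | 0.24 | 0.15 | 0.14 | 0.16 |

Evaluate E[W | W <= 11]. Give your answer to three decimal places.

6.083

P(W <= 11) = 0.15 + 0.16 + 0.24 + 0.15 + 0.14 = 0.84.
E[W | W <= 11] = [2·0.15 + 3·0.16 + 6·0.24 + 9·0.15 + 11·0.14] / 0.84
 = 5.11 / 0.84
 = 73/12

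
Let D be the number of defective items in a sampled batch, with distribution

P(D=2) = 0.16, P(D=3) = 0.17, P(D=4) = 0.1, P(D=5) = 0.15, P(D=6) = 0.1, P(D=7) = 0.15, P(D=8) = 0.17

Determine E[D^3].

191.11

E[D^3] = Σ d^3·P(D=d)
 = 8·0.16 + 27·0.17 + 64·0.1 + 125·0.15 + 216·0.1 + 343·0.15 + 512·0.17
 = 1.28 + 4.59 + 6.4 + 18.75 + 21.6 + 51.45 + 87.04
 = 191.11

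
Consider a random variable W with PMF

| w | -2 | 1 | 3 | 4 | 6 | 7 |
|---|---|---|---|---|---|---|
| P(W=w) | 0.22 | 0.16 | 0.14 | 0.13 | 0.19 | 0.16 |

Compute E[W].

2.92

E[W] = Σ w·P(W=w)
 = (-2)·0.22 + 1·0.16 + 3·0.14 + 4·0.13 + 6·0.19 + 7·0.16
 = (-0.44) + 0.16 + 0.42 + 0.52 + 1.14 + 1.12
 = 2.92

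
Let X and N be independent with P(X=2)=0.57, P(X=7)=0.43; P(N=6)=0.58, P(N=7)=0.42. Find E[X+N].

10.57

E[X+N] = Σ_x Σ_n (x+n) · P(X=x)P(N=n)
 = 8·0.3306 + 9·0.2394 + 13·0.2494 + 14·0.1806
 = 2.6448 + 2.1546 + 3.2422 + 2.5284
 = 10.57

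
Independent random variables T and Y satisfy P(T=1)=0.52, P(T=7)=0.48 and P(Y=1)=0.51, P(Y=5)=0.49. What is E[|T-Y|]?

E[|T-Y|] = Σ_t Σ_y |t-y| · P(T=t)P(Y=y)
 = 0·0.2652 + 4·0.2548 + 6·0.2448 + 2·0.2352
 = 0 + 1.0192 + 1.4688 + 0.4704
 = 2.9584

2.9584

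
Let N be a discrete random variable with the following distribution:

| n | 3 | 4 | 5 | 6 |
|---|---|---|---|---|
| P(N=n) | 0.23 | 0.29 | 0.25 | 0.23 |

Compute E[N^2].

21.24

E[N^2] = Σ n^2·P(N=n)
 = 9·0.23 + 16·0.29 + 25·0.25 + 36·0.23
 = 2.07 + 4.64 + 6.25 + 8.28
 = 21.24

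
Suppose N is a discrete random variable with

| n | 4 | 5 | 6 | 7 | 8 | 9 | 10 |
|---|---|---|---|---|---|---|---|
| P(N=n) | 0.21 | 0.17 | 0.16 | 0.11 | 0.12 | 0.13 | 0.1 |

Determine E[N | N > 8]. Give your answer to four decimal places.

9.4348

P(N > 8) = 0.13 + 0.1 = 0.23.
E[N | N > 8] = [9·0.13 + 10·0.1] / 0.23
 = 2.17 / 0.23
 = 217/23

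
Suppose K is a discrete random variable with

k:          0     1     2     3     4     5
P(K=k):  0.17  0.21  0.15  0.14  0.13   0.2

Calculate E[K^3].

E[K^3] = Σ k^3·P(K=k)
 = 0·0.17 + 1·0.21 + 8·0.15 + 27·0.14 + 64·0.13 + 125·0.2
 = 0 + 0.21 + 1.2 + 3.78 + 8.32 + 25
 = 38.51

38.51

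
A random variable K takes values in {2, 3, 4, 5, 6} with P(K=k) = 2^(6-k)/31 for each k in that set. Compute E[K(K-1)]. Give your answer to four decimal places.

E[K(K-1)] = Σ k(k-1)·P(K=k)
 = 2·16/31 + 6·8/31 + 12·4/31 + 20·2/31 + 30·1/31
 = 32/31 + 48/31 + 48/31 + 40/31 + 30/31
 = 198/31

6.3871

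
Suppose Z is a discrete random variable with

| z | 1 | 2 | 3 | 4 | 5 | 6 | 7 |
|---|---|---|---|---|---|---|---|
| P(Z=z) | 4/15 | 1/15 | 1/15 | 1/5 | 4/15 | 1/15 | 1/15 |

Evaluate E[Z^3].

E[Z^3] = Σ z^3·P(Z=z)
 = 1·4/15 + 8·1/15 + 27·1/15 + 64·1/5 + 125·4/15 + 216·1/15 + 343·1/15
 = 4/15 + 8/15 + 9/5 + 64/5 + 100/3 + 72/5 + 343/15
 = 86

86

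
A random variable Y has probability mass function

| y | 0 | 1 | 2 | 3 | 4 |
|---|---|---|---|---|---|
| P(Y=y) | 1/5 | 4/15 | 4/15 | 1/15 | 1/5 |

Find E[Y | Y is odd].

1.4

P(Y is odd) = 4/15 + 1/15 = 1/3.
E[Y | Y is odd] = [1·4/15 + 3·1/15] / (1/3)
 = 7/15 / (1/3)
 = 7/5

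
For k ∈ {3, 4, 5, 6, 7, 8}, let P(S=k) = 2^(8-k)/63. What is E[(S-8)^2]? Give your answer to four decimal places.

18.1905

E[(S-8)^2] = Σ (s-8)^2·P(S=s)
 = 25·32/63 + 16·16/63 + 9·8/63 + 4·4/63 + 1·2/63 + 0·1/63
 = 800/63 + 256/63 + 8/7 + 16/63 + 2/63 + 0
 = 382/21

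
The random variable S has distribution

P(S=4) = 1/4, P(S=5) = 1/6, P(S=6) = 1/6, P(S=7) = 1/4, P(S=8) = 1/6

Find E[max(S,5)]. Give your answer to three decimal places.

E[max(S,5)] = Σ max(s,5)·P(S=s)
 = 5·1/4 + 5·1/6 + 6·1/6 + 7·1/4 + 8·1/6
 = 5/4 + 5/6 + 1 + 7/4 + 4/3
 = 37/6

6.167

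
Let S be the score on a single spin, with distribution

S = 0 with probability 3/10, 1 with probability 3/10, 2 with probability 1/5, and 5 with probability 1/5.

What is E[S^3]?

26.9

E[S^3] = Σ s^3·P(S=s)
 = 0·3/10 + 1·3/10 + 8·1/5 + 125·1/5
 = 0 + 3/10 + 8/5 + 25
 = 269/10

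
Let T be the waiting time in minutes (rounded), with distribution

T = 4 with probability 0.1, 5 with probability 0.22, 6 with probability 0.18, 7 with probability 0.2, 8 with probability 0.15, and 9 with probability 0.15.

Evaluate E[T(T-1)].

E[T(T-1)] = Σ t(t-1)·P(T=t)
 = 12·0.1 + 20·0.22 + 30·0.18 + 42·0.2 + 56·0.15 + 72·0.15
 = 1.2 + 4.4 + 5.4 + 8.4 + 8.4 + 10.8
 = 38.6

38.6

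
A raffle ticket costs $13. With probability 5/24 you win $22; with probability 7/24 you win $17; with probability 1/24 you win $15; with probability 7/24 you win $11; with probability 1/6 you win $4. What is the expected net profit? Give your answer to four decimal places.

1.0417

E[payout] = 22·5/24 + 17·7/24 + 15·1/24 + 11·7/24 + 4·1/6
 = 55/12 + 119/24 + 5/8 + 77/24 + 2/3
 = 337/24
Net = 337/24 - 13 = 25/24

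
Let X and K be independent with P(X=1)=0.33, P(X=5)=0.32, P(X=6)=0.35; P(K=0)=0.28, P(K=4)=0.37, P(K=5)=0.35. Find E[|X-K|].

E[|X-K|] = Σ_x Σ_k |x-k| · P(X=x)P(K=k)
 = 1·0.0924 + 3·0.1221 + 4·0.1155 + 5·0.0896 + 1·0.1184 + 0·0.112 + 6·0.098 + 2·0.1295 + 1·0.1225
 = 0.0924 + 0.3663 + 0.462 + 0.448 + 0.1184 + 0 + 0.588 + 0.259 + 0.1225
 = 2.4566

2.4566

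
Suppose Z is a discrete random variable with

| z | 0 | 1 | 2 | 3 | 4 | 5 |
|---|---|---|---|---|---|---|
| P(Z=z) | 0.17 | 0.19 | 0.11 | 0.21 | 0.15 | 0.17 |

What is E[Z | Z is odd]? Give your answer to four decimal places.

2.9298

P(Z is odd) = 0.19 + 0.21 + 0.17 = 0.57.
E[Z | Z is odd] = [1·0.19 + 3·0.21 + 5·0.17] / 0.57
 = 1.67 / 0.57
 = 167/57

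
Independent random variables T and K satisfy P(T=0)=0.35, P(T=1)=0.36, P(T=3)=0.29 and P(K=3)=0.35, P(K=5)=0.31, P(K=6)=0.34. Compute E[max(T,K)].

4.64

E[max(T,K)] = Σ_t Σ_k max(t,k) · P(T=t)P(K=k)
 = 3·0.1225 + 5·0.1085 + 6·0.119 + 3·0.126 + 5·0.1116 + 6·0.1224 + 3·0.1015 + 5·0.0899 + 6·0.0986
 = 0.3675 + 0.5425 + 0.714 + 0.378 + 0.558 + 0.7344 + 0.3045 + 0.4495 + 0.5916
 = 4.64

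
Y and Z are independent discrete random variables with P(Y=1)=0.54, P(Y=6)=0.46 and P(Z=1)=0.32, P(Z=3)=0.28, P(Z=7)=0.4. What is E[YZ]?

13.068

E[YZ] = Σ_y Σ_z yz · P(Y=y)P(Z=z)
 = 1·0.1728 + 3·0.1512 + 7·0.216 + 6·0.1472 + 18·0.1288 + 42·0.184
 = 0.1728 + 0.4536 + 1.512 + 0.8832 + 2.3184 + 7.728
 = 13.068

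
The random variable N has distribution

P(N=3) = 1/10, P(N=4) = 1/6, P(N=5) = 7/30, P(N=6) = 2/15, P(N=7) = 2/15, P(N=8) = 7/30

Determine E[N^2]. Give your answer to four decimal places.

E[N^2] = Σ n^2·P(N=n)
 = 9·1/10 + 16·1/6 + 25·7/30 + 36·2/15 + 49·2/15 + 64·7/30
 = 9/10 + 8/3 + 35/6 + 24/5 + 98/15 + 224/15
 = 107/3

35.6667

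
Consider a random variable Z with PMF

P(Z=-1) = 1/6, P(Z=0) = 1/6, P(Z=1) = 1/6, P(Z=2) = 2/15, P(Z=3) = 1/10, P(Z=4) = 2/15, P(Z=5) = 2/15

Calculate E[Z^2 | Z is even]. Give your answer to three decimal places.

6.154

P(Z is even) = 1/6 + 2/15 + 2/15 = 13/30.
E[Z^2 | Z is even] = [0·1/6 + 4·2/15 + 16·2/15] / (13/30)
 = 8/3 / (13/30)
 = 80/13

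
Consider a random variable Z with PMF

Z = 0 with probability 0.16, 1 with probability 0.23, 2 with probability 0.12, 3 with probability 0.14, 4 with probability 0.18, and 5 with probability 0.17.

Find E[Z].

E[Z] = Σ z·P(Z=z)
 = 0·0.16 + 1·0.23 + 2·0.12 + 3·0.14 + 4·0.18 + 5·0.17
 = 0 + 0.23 + 0.24 + 0.42 + 0.72 + 0.85
 = 2.46

2.46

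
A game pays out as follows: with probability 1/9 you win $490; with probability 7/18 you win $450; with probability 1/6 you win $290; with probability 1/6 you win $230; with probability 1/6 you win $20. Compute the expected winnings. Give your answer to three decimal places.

319.444

E[payout] = 490·1/9 + 450·7/18 + 290·1/6 + 230·1/6 + 20·1/6
 = 490/9 + 175 + 145/3 + 115/3 + 10/3
 = 2875/9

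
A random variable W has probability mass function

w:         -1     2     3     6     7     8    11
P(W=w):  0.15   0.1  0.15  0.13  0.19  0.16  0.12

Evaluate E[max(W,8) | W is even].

P(W is even) = 0.1 + 0.13 + 0.16 = 0.39.
E[max(W,8) | W is even] = [8·0.1 + 8·0.13 + 8·0.16] / 0.39
 = 3.12 / 0.39
 = 8

8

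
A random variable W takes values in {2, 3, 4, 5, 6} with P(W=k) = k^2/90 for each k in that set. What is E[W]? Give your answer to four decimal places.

4.8889

E[W] = Σ w·P(W=w)
 = 2·2/45 + 3·1/10 + 4·8/45 + 5·5/18 + 6·2/5
 = 4/45 + 3/10 + 32/45 + 25/18 + 12/5
 = 44/9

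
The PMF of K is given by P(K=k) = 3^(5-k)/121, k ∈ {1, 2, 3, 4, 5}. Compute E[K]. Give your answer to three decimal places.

1.479

E[K] = Σ k·P(K=k)
 = 1·81/121 + 2·27/121 + 3·9/121 + 4·3/121 + 5·1/121
 = 81/121 + 54/121 + 27/121 + 12/121 + 5/121
 = 179/121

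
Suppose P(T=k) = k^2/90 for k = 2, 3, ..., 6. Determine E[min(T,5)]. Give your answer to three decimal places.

4.489

E[min(T,5)] = Σ min(t,5)·P(T=t)
 = 2·2/45 + 3·1/10 + 4·8/45 + 5·5/18 + 5·2/5
 = 4/45 + 3/10 + 32/45 + 25/18 + 2
 = 202/45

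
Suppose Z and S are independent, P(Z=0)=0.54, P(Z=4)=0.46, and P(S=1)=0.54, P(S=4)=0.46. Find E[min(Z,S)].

1.0948

E[min(Z,S)] = Σ_z Σ_s min(z,s) · P(Z=z)P(S=s)
 = 0·0.2916 + 0·0.2484 + 1·0.2484 + 4·0.2116
 = 0 + 0 + 0.2484 + 0.8464
 = 1.0948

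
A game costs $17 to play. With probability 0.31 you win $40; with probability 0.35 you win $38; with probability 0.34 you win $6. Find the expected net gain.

E[payout] = 40·0.31 + 38·0.35 + 6·0.34
 = 12.4 + 13.3 + 2.04
 = 27.74
Net = 27.74 - 17 = 10.74

10.74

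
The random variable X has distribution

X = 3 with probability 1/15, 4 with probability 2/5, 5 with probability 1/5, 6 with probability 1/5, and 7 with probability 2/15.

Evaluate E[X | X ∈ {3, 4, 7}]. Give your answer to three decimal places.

P(X ∈ {3, 4, 7}) = 1/15 + 2/5 + 2/15 = 3/5.
E[X | X ∈ {3, 4, 7}] = [3·1/15 + 4·2/5 + 7·2/15] / (3/5)
 = 41/15 / (3/5)
 = 41/9

4.556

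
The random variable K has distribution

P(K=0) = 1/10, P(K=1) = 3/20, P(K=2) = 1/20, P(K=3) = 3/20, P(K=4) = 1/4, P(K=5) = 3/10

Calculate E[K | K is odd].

P(K is odd) = 3/20 + 3/20 + 3/10 = 3/5.
E[K | K is odd] = [1·3/20 + 3·3/20 + 5·3/10] / (3/5)
 = 21/10 / (3/5)
 = 7/2

3.5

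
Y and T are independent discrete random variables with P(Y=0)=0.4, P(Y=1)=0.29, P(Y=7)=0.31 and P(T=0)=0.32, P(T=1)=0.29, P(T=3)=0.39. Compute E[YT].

3.5916

E[YT] = Σ_y Σ_t yt · P(Y=y)P(T=t)
 = 0·0.128 + 0·0.116 + 0·0.156 + 0·0.0928 + 1·0.0841 + 3·0.1131 + 0·0.0992 + 7·0.0899 + 21·0.1209
 = 0 + 0 + 0 + 0 + 0.0841 + 0.3393 + 0 + 0.6293 + 2.5389
 = 3.5916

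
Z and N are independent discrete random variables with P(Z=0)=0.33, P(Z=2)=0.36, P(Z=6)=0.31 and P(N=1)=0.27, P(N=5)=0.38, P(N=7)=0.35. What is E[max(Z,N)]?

5.2535

E[max(Z,N)] = Σ_z Σ_n max(z,n) · P(Z=z)P(N=n)
 = 1·0.0891 + 5·0.1254 + 7·0.1155 + 2·0.0972 + 5·0.1368 + 7·0.126 + 6·0.0837 + 6·0.1178 + 7·0.1085
 = 0.0891 + 0.627 + 0.8085 + 0.1944 + 0.684 + 0.882 + 0.5022 + 0.7068 + 0.7595
 = 5.2535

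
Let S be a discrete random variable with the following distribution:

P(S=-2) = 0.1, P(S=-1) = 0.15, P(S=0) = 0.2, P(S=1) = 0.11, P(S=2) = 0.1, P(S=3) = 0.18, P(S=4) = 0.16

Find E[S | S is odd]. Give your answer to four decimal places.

1.1364

P(S is odd) = 0.15 + 0.11 + 0.18 = 0.44.
E[S | S is odd] = [(-1)·0.15 + 1·0.11 + 3·0.18] / 0.44
 = 0.5 / 0.44
 = 25/22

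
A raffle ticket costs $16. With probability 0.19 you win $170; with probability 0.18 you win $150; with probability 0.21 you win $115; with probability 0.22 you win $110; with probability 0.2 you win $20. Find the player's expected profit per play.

95.65

E[payout] = 170·0.19 + 150·0.18 + 115·0.21 + 110·0.22 + 20·0.2
 = 32.3 + 27 + 24.15 + 24.2 + 4
 = 111.65
Net = 111.65 - 16 = 95.65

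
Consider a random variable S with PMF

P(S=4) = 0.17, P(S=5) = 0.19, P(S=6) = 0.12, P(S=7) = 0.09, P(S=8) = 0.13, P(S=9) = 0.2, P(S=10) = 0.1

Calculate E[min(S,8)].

E[min(S,8)] = Σ min(s,8)·P(S=s)
 = 4·0.17 + 5·0.19 + 6·0.12 + 7·0.09 + 8·0.13 + 8·0.2 + 8·0.1
 = 0.68 + 0.95 + 0.72 + 0.63 + 1.04 + 1.6 + 0.8
 = 6.42

6.42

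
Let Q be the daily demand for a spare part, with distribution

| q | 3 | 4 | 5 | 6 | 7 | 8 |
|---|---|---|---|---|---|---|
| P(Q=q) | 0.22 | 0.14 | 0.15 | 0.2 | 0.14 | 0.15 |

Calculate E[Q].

5.35

E[Q] = Σ q·P(Q=q)
 = 3·0.22 + 4·0.14 + 5·0.15 + 6·0.2 + 7·0.14 + 8·0.15
 = 0.66 + 0.56 + 0.75 + 1.2 + 0.98 + 1.2
 = 5.35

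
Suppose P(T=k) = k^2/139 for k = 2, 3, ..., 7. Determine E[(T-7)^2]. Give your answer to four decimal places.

E[(T-7)^2] = Σ (t-7)^2·P(T=t)
 = 25·4/139 + 16·9/139 + 9·16/139 + 4·25/139 + 1·36/139 + 0·49/139
 = 100/139 + 144/139 + 144/139 + 100/139 + 36/139 + 0
 = 524/139

3.7698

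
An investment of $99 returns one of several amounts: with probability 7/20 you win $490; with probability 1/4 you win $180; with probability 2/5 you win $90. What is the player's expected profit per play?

153.5

E[payout] = 490·7/20 + 180·1/4 + 90·2/5
 = 343/2 + 45 + 36
 = 505/2
Net = 505/2 - 99 = 307/2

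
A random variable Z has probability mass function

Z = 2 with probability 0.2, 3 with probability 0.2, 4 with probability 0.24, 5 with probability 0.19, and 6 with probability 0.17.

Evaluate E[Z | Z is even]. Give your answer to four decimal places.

P(Z is even) = 0.2 + 0.24 + 0.17 = 0.61.
E[Z | Z is even] = [2·0.2 + 4·0.24 + 6·0.17] / 0.61
 = 2.38 / 0.61
 = 238/61

3.9016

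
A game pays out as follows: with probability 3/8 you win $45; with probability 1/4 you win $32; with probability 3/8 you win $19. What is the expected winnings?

32

E[payout] = 45·3/8 + 32·1/4 + 19·3/8
 = 135/8 + 8 + 57/8
 = 32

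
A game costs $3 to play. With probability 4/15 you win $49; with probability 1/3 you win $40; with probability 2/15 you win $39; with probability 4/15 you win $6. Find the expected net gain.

30.2

E[payout] = 49·4/15 + 40·1/3 + 39·2/15 + 6·4/15
 = 196/15 + 40/3 + 26/5 + 8/5
 = 166/5
Net = 166/5 - 3 = 151/5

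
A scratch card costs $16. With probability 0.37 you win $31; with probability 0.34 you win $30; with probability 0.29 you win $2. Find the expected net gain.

6.25

E[payout] = 31·0.37 + 30·0.34 + 2·0.29
 = 11.47 + 10.2 + 0.58
 = 22.25
Net = 22.25 - 16 = 6.25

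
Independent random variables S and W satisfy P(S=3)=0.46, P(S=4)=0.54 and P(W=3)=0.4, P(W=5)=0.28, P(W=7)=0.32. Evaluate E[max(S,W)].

5.056

E[max(S,W)] = Σ_s Σ_w max(s,w) · P(S=s)P(W=w)
 = 3·0.184 + 5·0.1288 + 7·0.1472 + 4·0.216 + 5·0.1512 + 7·0.1728
 = 0.552 + 0.644 + 1.0304 + 0.864 + 0.756 + 1.2096
 = 5.056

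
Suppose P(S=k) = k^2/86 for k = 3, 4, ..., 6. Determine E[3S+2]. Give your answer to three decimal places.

E[3S+2] = Σ (3s+2)·P(S=s)
 = 11·9/86 + 14·8/43 + 17·25/86 + 20·18/43
 = 99/86 + 112/43 + 425/86 + 360/43
 = 734/43

17.070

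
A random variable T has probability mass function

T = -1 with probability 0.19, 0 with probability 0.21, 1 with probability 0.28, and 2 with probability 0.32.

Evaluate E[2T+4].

E[2T+4] = Σ (2t+4)·P(T=t)
 = 2·0.19 + 4·0.21 + 6·0.28 + 8·0.32
 = 0.38 + 0.84 + 1.68 + 2.56
 = 5.46

5.46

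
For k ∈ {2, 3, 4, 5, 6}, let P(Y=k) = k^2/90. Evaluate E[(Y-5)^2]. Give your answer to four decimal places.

E[(Y-5)^2] = Σ (y-5)^2·P(Y=y)
 = 9·2/45 + 4·1/10 + 1·8/45 + 0·5/18 + 1·2/5
 = 2/5 + 2/5 + 8/45 + 0 + 2/5
 = 62/45

1.3778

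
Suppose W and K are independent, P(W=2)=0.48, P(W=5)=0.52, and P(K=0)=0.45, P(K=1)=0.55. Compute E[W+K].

E[W+K] = Σ_w Σ_k (w+k) · P(W=w)P(K=k)
 = 2·0.216 + 3·0.264 + 5·0.234 + 6·0.286
 = 0.432 + 0.792 + 1.17 + 1.716
 = 4.11

4.11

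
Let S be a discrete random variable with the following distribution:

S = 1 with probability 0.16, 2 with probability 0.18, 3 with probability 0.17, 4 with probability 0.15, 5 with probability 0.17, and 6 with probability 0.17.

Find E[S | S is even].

3.96

P(S is even) = 0.18 + 0.15 + 0.17 = 0.5.
E[S | S is even] = [2·0.18 + 4·0.15 + 6·0.17] / 0.5
 = 1.98 / 0.5
 = 99/25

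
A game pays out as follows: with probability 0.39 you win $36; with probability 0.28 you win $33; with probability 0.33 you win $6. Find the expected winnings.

25.26

E[payout] = 36·0.39 + 33·0.28 + 6·0.33
 = 14.04 + 9.24 + 1.98
 = 25.26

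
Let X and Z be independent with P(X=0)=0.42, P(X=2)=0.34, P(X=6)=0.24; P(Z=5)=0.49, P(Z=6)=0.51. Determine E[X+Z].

E[X+Z] = Σ_x Σ_z (x+z) · P(X=x)P(Z=z)
 = 5·0.2058 + 6·0.2142 + 7·0.1666 + 8·0.1734 + 11·0.1176 + 12·0.1224
 = 1.029 + 1.2852 + 1.1662 + 1.3872 + 1.2936 + 1.4688
 = 7.63

7.63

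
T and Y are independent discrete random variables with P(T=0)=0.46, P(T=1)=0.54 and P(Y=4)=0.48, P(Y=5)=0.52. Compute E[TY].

E[TY] = Σ_t Σ_y ty · P(T=t)P(Y=y)
 = 0·0.2208 + 0·0.2392 + 4·0.2592 + 5·0.2808
 = 0 + 0 + 1.0368 + 1.404
 = 2.4408

2.4408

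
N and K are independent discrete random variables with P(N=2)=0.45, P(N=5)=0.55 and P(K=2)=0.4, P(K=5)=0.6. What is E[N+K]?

E[N+K] = Σ_n Σ_k (n+k) · P(N=n)P(K=k)
 = 4·0.18 + 7·0.27 + 7·0.22 + 10·0.33
 = 0.72 + 1.89 + 1.54 + 3.3
 = 7.45

7.45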